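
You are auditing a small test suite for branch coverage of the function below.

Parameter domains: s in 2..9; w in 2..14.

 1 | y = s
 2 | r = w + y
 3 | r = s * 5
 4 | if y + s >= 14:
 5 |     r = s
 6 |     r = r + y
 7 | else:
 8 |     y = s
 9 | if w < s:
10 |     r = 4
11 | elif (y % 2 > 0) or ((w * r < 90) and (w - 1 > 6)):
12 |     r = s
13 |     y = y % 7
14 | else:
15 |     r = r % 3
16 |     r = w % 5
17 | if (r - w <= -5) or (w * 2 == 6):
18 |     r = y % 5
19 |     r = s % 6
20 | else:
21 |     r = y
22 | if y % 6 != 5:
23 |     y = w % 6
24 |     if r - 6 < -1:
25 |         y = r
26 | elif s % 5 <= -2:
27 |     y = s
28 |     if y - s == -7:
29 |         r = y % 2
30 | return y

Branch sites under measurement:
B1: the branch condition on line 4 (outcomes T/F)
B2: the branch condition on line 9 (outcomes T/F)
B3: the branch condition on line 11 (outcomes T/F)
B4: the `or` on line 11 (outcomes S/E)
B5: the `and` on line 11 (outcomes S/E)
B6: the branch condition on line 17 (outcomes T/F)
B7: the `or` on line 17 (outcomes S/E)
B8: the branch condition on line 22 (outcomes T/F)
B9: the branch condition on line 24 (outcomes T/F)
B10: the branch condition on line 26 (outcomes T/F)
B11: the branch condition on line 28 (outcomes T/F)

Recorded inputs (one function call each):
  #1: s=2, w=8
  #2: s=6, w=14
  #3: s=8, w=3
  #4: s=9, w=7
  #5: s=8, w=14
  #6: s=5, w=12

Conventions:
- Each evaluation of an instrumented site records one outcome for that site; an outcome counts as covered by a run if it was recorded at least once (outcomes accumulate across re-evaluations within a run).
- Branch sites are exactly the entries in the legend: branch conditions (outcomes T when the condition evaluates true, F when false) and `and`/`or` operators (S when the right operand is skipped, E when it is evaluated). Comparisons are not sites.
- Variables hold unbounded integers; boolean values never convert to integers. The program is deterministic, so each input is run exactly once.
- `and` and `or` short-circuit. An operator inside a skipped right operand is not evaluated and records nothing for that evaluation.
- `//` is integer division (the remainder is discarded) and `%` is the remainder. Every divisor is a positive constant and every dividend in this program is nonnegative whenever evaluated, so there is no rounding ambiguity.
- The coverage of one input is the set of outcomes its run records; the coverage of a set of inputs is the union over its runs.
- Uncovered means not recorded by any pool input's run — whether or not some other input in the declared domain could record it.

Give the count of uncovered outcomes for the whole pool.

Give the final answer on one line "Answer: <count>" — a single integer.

input #1 (s=2, w=8): covers B1=F, B2=F, B3=T, B4=E, B5=E, B6=T, B7=S, B8=T, B9=T
input #2 (s=6, w=14): covers B1=F, B2=F, B3=F, B4=E, B5=S, B6=T, B7=S, B8=T, B9=T
input #3 (s=8, w=3): covers B1=T, B2=T, B6=T, B7=E, B8=T, B9=T
input #4 (s=9, w=7): covers B1=T, B2=T, B6=F, B7=E, B8=T, B9=F
input #5 (s=8, w=14): covers B1=T, B2=F, B3=F, B4=E, B5=S, B6=T, B7=S, B8=T, B9=T
input #6 (s=5, w=12): covers B1=F, B2=F, B3=T, B4=S, B6=T, B7=S, B8=F, B10=F
union over the pool: B1=T, B1=F, B2=T, B2=F, B3=T, B3=F, B4=S, B4=E, B5=S, B5=E, B6=T, B6=F, B7=S, B7=E, B8=T, B8=F, B9=T, B9=F, B10=F
uncovered (3 of 22): B10=T, B11=T, B11=F

Answer: 3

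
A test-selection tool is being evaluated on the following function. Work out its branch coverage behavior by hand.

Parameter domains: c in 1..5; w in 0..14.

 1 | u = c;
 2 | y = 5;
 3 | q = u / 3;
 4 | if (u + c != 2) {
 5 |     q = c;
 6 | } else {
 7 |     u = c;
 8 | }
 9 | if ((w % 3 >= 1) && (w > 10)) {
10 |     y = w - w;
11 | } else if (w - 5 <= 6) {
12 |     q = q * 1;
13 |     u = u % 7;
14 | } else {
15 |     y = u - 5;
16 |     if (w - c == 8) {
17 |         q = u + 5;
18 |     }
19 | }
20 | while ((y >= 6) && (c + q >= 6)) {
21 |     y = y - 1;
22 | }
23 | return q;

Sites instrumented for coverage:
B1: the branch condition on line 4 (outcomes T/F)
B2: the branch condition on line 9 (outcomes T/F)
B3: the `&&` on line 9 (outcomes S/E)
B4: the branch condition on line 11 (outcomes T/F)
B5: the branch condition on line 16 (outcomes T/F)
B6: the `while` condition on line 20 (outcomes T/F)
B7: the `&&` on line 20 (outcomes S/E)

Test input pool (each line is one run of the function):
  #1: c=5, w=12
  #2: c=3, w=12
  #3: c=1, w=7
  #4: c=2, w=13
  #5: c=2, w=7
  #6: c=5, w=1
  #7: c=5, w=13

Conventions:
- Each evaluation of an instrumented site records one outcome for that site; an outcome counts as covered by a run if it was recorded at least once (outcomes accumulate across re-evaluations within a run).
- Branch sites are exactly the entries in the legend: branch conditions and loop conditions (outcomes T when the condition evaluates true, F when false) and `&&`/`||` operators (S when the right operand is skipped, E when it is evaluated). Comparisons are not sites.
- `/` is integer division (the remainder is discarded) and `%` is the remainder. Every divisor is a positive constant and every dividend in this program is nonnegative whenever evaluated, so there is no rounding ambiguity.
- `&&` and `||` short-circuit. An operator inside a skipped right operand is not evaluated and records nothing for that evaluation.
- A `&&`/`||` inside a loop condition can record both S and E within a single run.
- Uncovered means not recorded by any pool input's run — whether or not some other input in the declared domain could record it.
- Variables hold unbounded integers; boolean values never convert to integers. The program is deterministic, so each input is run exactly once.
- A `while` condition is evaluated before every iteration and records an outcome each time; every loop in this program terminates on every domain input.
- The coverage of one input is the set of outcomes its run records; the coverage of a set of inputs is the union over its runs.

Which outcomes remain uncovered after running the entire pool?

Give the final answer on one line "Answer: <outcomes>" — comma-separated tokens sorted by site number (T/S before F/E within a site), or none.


input #1 (c=5, w=12): covers B1=T, B2=F, B3=S, B4=F, B5=F, B6=F, B7=S
input #2 (c=3, w=12): covers B1=T, B2=F, B3=S, B4=F, B5=F, B6=F, B7=S
input #3 (c=1, w=7): covers B1=F, B2=F, B3=E, B4=T, B6=F, B7=S
input #4 (c=2, w=13): covers B1=T, B2=T, B3=E, B6=F, B7=S
input #5 (c=2, w=7): covers B1=T, B2=F, B3=E, B4=T, B6=F, B7=S
input #6 (c=5, w=1): covers B1=T, B2=F, B3=E, B4=T, B6=F, B7=S
input #7 (c=5, w=13): covers B1=T, B2=T, B3=E, B6=F, B7=S
union over the pool: B1=T, B1=F, B2=T, B2=F, B3=S, B3=E, B4=T, B4=F, B5=F, B6=F, B7=S
uncovered (3 of 14): B5=T, B6=T, B7=E
Answer: B5=T, B6=T, B7=E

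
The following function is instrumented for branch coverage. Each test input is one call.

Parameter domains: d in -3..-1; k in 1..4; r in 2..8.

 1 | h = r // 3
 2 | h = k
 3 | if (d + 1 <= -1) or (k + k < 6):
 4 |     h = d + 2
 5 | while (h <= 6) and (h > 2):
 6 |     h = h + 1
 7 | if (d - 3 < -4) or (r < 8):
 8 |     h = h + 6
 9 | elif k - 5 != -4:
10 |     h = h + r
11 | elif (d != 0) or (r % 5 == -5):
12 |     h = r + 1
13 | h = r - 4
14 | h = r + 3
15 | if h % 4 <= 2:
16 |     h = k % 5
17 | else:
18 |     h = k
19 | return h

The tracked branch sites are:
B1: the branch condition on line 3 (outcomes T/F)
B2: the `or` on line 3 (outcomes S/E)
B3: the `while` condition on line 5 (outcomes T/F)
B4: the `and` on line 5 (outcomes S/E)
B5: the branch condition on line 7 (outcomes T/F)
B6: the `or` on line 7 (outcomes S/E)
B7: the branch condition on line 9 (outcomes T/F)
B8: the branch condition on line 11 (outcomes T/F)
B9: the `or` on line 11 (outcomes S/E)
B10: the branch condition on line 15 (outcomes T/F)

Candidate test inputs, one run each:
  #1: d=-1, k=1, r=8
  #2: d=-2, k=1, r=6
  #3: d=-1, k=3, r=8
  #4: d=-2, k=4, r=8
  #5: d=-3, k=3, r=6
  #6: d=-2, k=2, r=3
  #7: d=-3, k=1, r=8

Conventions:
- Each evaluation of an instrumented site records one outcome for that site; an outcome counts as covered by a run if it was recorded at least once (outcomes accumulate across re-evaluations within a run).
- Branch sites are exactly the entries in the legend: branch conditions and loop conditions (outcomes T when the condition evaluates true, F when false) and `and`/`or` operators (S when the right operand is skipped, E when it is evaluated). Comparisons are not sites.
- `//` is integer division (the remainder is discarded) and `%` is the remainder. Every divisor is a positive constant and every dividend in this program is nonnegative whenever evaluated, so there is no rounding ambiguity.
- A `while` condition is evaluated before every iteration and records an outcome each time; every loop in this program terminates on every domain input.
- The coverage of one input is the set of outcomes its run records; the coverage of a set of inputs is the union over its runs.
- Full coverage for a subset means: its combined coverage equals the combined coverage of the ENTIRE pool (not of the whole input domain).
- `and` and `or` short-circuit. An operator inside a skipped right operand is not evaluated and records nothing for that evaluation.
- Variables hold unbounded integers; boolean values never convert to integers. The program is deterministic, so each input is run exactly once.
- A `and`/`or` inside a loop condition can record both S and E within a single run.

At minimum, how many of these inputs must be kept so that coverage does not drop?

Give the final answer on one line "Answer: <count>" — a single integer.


input #1, d=-1, k=1, r=8: events B2->E, B1->T, B4->E, B3->F, B6->E, B5->F, B7->F, B9->S, B8->T, B10->F; outcomes B1=T, B2=E, B3=F, B4=E, B5=F, B6=E, B7=F, B8=T, B9=S, B10=F
input #2, d=-2, k=1, r=6: events B2->S, B1->T, B4->E, B3->F, B6->S, B5->T, B10->T; outcomes B1=T, B2=S, B3=F, B4=E, B5=T, B6=S, B10=T
input #3, d=-1, k=3, r=8: events B2->E, B1->F, B4->E, B3->T, B4->E, B3->T, B4->E, B3->T, B4->E, B3->T, B4->S, B3->F, B6->E, B5->F, ...; outcomes B1=F, B2=E, B3=T, B3=F, B4=S, B4=E, B5=F, B6=E, B7=T, B10=F
input #4, d=-2, k=4, r=8: events B2->S, B1->T, B4->E, B3->F, B6->S, B5->T, B10->F; outcomes B1=T, B2=S, B3=F, B4=E, B5=T, B6=S, B10=F
input #5, d=-3, k=3, r=6: events B2->S, B1->T, B4->E, B3->F, B6->S, B5->T, B10->T; outcomes B1=T, B2=S, B3=F, B4=E, B5=T, B6=S, B10=T
input #6, d=-2, k=2, r=3: events B2->S, B1->T, B4->E, B3->F, B6->S, B5->T, B10->T; outcomes B1=T, B2=S, B3=F, B4=E, B5=T, B6=S, B10=T
input #7, d=-3, k=1, r=8: events B2->S, B1->T, B4->E, B3->F, B6->S, B5->T, B10->F; outcomes B1=T, B2=S, B3=F, B4=E, B5=T, B6=S, B10=F
together the pool reaches 18 outcomes: B1=T, B1=F, B2=S, B2=E, B3=T, B3=F, B4=S, B4=E, B5=T, B5=F, B6=S, B6=E, B7=T, B7=F, B8=T, B9=S, B10=T, B10=F
every size-1 subset falls short of the 18 outcomes (best: 10/18)
every size-2 subset falls short of the 18 outcomes (best: 15/18)
at size 3, {1, 2, 3} reaches all 18 outcomes; every lexicographically earlier size-3 subset fails
Answer: 3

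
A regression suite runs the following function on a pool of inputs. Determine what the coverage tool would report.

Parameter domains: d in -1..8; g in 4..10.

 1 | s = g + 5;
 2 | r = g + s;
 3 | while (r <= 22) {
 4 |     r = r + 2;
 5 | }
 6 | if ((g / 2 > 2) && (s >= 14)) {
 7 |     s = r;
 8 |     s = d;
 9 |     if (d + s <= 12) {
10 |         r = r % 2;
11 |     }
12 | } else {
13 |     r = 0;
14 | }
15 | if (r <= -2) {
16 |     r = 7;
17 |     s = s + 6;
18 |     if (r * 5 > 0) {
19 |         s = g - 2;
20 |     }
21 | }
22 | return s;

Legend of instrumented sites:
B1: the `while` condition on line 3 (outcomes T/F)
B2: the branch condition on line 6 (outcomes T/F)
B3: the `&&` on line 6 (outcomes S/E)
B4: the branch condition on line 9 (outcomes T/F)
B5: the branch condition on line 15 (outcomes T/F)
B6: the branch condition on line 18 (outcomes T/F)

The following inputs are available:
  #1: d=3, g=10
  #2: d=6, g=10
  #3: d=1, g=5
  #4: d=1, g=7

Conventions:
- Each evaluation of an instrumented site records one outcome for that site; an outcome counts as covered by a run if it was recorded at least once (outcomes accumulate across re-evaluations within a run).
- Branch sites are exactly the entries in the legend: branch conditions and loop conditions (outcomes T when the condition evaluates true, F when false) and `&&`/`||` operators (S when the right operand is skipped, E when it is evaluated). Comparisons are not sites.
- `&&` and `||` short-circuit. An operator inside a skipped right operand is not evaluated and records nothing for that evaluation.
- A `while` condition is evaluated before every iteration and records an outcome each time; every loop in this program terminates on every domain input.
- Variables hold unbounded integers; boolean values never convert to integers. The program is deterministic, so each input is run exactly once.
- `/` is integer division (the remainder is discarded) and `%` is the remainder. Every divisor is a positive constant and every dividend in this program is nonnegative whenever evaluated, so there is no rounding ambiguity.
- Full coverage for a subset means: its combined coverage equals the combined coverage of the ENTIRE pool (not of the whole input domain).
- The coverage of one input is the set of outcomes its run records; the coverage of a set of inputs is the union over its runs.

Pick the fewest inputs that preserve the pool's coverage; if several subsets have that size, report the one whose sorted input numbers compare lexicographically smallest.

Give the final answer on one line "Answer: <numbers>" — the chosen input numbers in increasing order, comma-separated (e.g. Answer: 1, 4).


test 1 (d=3, g=10) fires B1->F, B3->E, B2->T, B4->T, B5->F; hits B1=F, B2=T, B3=E, B4=T, B5=F
test 2 (d=6, g=10) fires B1->F, B3->E, B2->T, B4->T, B5->F; hits B1=F, B2=T, B3=E, B4=T, B5=F
test 3 (d=1, g=5) fires B1->T, B1->T, B1->T, B1->T, B1->F, B3->S, B2->F, B5->F; hits B1=T, B1=F, B2=F, B3=S, B5=F
test 4 (d=1, g=7) fires B1->T, B1->T, B1->F, B3->E, B2->F, B5->F; hits B1=T, B1=F, B2=F, B3=E, B5=F
the full pool covers 8 outcomes: B1=T, B1=F, B2=T, B2=F, B3=S, B3=E, B4=T, B5=F
every size-1 subset falls short of the 8 outcomes (best: 5/8)
size 2: inputs {1, 3} cover all 8 outcomes, and no lexicographically smaller subset of this size does
Answer: 1, 3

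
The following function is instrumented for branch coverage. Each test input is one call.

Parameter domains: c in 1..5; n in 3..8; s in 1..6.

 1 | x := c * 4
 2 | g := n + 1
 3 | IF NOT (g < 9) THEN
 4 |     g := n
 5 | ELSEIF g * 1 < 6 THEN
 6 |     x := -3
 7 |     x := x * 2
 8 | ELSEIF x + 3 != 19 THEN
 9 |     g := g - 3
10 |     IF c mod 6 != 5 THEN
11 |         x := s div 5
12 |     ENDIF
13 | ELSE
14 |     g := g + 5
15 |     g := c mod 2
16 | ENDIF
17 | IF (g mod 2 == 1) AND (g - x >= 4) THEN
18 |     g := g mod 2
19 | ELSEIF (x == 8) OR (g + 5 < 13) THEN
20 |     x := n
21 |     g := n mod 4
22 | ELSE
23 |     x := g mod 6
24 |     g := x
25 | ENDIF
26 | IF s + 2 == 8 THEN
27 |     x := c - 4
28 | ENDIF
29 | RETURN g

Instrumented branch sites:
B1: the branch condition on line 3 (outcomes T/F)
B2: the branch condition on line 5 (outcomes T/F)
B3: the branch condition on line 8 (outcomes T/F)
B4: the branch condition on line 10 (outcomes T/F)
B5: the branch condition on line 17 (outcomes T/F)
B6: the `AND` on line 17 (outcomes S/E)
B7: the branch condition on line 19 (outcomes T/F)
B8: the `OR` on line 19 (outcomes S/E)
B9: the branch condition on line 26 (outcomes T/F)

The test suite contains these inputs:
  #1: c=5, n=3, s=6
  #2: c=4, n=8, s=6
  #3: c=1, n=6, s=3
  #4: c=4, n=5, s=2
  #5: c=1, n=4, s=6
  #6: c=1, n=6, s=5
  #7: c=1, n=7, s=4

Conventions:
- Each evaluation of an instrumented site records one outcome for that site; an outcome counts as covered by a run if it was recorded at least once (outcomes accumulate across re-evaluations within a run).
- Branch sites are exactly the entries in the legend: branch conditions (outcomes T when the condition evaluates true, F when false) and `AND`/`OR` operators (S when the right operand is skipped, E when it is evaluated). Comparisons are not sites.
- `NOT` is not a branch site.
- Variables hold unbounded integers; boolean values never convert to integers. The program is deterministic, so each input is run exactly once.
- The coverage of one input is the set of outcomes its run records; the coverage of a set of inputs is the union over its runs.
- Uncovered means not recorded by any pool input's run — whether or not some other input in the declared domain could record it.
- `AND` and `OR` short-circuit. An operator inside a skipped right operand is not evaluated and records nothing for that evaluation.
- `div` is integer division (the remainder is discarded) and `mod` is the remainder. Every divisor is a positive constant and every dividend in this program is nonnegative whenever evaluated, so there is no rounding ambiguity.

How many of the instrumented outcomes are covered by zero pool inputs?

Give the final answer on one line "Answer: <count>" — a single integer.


run #1 (c=5, n=3, s=6) runs B1->F, B2->T, B6->S, B5->F, B8->E, B7->T, B9->T; records B1=F, B2=T, B5=F, B6=S, B7=T, B8=E, B9=T
run #2 (c=4, n=8, s=6) runs B1->T, B6->S, B5->F, B8->E, B7->F, B9->T; records B1=T, B5=F, B6=S, B7=F, B8=E, B9=T
run #3 (c=1, n=6, s=3) runs B1->F, B2->F, B3->T, B4->T, B6->S, B5->F, B8->E, B7->T, B9->F; records B1=F, B2=F, B3=T, B4=T, B5=F, B6=S, B7=T, B8=E, B9=F
run #4 (c=4, n=5, s=2) runs B1->F, B2->F, B3->F, B6->S, B5->F, B8->E, B7->T, B9->F; records B1=F, B2=F, B3=F, B5=F, B6=S, B7=T, B8=E, B9=F
run #5 (c=1, n=4, s=6) runs B1->F, B2->T, B6->E, B5->T, B9->T; records B1=F, B2=T, B5=T, B6=E, B9=T
run #6 (c=1, n=6, s=5) runs B1->F, B2->F, B3->T, B4->T, B6->S, B5->F, B8->E, B7->T, B9->F; records B1=F, B2=F, B3=T, B4=T, B5=F, B6=S, B7=T, B8=E, B9=F
run #7 (c=1, n=7, s=4) runs B1->F, B2->F, B3->T, B4->T, B6->E, B5->T, B9->F; records B1=F, B2=F, B3=T, B4=T, B5=T, B6=E, B9=F
union over the pool: B1=T, B1=F, B2=T, B2=F, B3=T, B3=F, B4=T, B5=T, B5=F, B6=S, B6=E, B7=T, B7=F, B8=E, B9=T, B9=F
uncovered (2 of 18): B4=F, B8=S
Answer: 2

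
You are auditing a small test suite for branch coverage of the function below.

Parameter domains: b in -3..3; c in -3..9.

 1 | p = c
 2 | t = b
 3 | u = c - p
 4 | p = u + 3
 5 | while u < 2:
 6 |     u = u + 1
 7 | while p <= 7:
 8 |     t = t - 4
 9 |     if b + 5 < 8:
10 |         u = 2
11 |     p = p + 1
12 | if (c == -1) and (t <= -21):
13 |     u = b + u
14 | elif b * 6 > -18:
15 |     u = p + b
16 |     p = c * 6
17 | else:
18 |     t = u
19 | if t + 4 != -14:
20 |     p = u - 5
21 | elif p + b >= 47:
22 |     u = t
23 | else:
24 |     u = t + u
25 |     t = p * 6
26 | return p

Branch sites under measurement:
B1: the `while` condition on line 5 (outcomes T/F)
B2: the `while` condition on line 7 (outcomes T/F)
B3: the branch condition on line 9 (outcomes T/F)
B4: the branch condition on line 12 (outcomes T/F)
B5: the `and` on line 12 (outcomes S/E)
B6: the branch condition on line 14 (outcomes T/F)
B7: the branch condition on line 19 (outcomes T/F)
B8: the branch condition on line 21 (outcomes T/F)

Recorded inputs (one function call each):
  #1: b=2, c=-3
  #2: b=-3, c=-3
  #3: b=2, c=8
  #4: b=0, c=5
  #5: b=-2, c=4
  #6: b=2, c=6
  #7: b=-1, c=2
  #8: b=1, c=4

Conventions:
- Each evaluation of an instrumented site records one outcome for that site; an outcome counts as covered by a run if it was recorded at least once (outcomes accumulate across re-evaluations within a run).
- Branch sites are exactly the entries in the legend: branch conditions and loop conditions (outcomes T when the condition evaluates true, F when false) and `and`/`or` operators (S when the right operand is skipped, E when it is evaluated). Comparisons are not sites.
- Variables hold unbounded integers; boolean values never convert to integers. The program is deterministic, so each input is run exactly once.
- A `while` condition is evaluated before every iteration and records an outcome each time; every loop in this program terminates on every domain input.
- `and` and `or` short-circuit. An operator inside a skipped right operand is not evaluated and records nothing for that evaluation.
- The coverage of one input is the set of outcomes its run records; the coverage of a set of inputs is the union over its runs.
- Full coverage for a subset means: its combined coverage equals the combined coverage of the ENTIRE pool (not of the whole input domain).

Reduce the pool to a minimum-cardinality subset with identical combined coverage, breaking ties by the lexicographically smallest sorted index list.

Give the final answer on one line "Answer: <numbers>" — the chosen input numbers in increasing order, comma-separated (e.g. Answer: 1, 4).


input #1 (b=2, c=-3): events B1->T, B1->T, B1->F, B2->T, B3->T, B2->T, B3->T, B2->T, B3->T, B2->T, B3->T, B2->T, B3->T, B2->F, ...; covers B1=T, B1=F, B2=T, B2=F, B3=T, B4=F, B5=S, B6=T, B7=F, B8=F
input #2 (b=-3, c=-3): events B1->T, B1->T, B1->F, B2->T, B3->T, B2->T, B3->T, B2->T, B3->T, B2->T, B3->T, B2->T, B3->T, B2->F, ...; covers B1=T, B1=F, B2=T, B2=F, B3=T, B4=F, B5=S, B6=F, B7=T
input #3 (b=2, c=8): events B1->T, B1->T, B1->F, B2->T, B3->T, B2->T, B3->T, B2->T, B3->T, B2->T, B3->T, B2->T, B3->T, B2->F, ...; covers B1=T, B1=F, B2=T, B2=F, B3=T, B4=F, B5=S, B6=T, B7=F, B8=T
input #4 (b=0, c=5): events B1->T, B1->T, B1->F, B2->T, B3->T, B2->T, B3->T, B2->T, B3->T, B2->T, B3->T, B2->T, B3->T, B2->F, ...; covers B1=T, B1=F, B2=T, B2=F, B3=T, B4=F, B5=S, B6=T, B7=T
input #5 (b=-2, c=4): events B1->T, B1->T, B1->F, B2->T, B3->T, B2->T, B3->T, B2->T, B3->T, B2->T, B3->T, B2->T, B3->T, B2->F, ...; covers B1=T, B1=F, B2=T, B2=F, B3=T, B4=F, B5=S, B6=T, B7=T
input #6 (b=2, c=6): events B1->T, B1->T, B1->F, B2->T, B3->T, B2->T, B3->T, B2->T, B3->T, B2->T, B3->T, B2->T, B3->T, B2->F, ...; covers B1=T, B1=F, B2=T, B2=F, B3=T, B4=F, B5=S, B6=T, B7=F, B8=F
input #7 (b=-1, c=2): events B1->T, B1->T, B1->F, B2->T, B3->T, B2->T, B3->T, B2->T, B3->T, B2->T, B3->T, B2->T, B3->T, B2->F, ...; covers B1=T, B1=F, B2=T, B2=F, B3=T, B4=F, B5=S, B6=T, B7=T
input #8 (b=1, c=4): events B1->T, B1->T, B1->F, B2->T, B3->T, B2->T, B3->T, B2->T, B3->T, B2->T, B3->T, B2->T, B3->T, B2->F, ...; covers B1=T, B1=F, B2=T, B2=F, B3=T, B4=F, B5=S, B6=T, B7=T
union over all inputs: B1=T, B1=F, B2=T, B2=F, B3=T, B4=F, B5=S, B6=T, B6=F, B7=T, B7=F, B8=T, B8=F (13 outcomes)
no size-1 subset reaches all 13 outcomes (best union: 10/13)
no size-2 subset reaches all 13 outcomes (best union: 12/13)
inputs {1, 2, 3} (size 3) cover everything; no size-3 subset with a lexicographically smaller index list covers all 13
Answer: 1, 2, 3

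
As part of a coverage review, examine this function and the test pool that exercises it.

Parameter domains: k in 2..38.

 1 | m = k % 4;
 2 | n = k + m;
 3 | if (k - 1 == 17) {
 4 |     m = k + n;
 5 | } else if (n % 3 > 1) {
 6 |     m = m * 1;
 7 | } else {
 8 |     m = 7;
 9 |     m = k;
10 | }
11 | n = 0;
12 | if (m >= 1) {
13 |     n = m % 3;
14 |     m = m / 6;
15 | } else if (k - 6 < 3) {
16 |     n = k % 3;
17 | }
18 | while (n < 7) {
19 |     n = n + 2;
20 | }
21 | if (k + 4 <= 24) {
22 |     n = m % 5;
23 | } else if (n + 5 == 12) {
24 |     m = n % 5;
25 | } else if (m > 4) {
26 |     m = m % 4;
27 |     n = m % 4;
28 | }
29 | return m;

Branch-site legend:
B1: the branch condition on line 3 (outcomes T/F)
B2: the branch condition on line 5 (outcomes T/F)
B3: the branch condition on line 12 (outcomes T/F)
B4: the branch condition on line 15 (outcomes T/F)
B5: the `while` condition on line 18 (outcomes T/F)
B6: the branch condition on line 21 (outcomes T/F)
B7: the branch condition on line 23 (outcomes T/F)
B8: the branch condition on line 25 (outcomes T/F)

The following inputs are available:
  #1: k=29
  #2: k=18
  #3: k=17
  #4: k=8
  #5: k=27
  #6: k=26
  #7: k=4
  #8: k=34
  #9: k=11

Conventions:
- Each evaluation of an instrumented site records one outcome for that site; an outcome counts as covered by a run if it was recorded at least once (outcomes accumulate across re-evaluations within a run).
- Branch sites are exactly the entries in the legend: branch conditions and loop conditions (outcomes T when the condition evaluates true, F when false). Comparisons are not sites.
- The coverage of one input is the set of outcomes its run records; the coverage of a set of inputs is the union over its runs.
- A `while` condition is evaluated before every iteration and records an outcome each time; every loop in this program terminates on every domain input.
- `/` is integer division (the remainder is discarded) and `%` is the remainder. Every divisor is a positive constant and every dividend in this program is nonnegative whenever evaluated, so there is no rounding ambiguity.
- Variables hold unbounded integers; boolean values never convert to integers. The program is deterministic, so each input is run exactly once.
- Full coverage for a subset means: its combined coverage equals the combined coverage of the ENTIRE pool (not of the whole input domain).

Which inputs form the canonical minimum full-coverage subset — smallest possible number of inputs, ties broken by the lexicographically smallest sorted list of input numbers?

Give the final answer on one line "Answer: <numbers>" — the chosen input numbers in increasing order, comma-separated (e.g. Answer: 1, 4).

input #1 (k=29): covers B1=F, B2=F, B3=T, B5=T, B5=F, B6=F, B7=F, B8=F
input #2 (k=18): covers B1=T, B3=T, B5=T, B5=F, B6=T
input #3 (k=17): covers B1=F, B2=F, B3=T, B5=T, B5=F, B6=T
input #4 (k=8): covers B1=F, B2=T, B3=F, B4=T, B5=T, B5=F, B6=T
input #5 (k=27): covers B1=F, B2=F, B3=T, B5=T, B5=F, B6=F, B7=F, B8=F
input #6 (k=26): covers B1=F, B2=F, B3=T, B5=T, B5=F, B6=F, B7=F, B8=F
input #7 (k=4): covers B1=F, B2=F, B3=T, B5=T, B5=F, B6=T
input #8 (k=34): covers B1=F, B2=F, B3=T, B5=T, B5=F, B6=F, B7=T
input #9 (k=11): covers B1=F, B2=T, B3=T, B5=T, B5=F, B6=T
the full pool covers 14 outcomes: B1=T, B1=F, B2=T, B2=F, B3=T, B3=F, B4=T, B5=T, B5=F, B6=T, B6=F, B7=T, B7=F, B8=F
size 1 is not enough: best union over all size-1 subsets is 8/14
size 2 is not enough: best union over all size-2 subsets is 12/14
size 3 is not enough: best union over all size-3 subsets is 13/14
inputs {1, 2, 4, 8} (size 4) cover everything; no size-4 subset with a lexicographically smaller index list covers all 14

Answer: 1, 2, 4, 8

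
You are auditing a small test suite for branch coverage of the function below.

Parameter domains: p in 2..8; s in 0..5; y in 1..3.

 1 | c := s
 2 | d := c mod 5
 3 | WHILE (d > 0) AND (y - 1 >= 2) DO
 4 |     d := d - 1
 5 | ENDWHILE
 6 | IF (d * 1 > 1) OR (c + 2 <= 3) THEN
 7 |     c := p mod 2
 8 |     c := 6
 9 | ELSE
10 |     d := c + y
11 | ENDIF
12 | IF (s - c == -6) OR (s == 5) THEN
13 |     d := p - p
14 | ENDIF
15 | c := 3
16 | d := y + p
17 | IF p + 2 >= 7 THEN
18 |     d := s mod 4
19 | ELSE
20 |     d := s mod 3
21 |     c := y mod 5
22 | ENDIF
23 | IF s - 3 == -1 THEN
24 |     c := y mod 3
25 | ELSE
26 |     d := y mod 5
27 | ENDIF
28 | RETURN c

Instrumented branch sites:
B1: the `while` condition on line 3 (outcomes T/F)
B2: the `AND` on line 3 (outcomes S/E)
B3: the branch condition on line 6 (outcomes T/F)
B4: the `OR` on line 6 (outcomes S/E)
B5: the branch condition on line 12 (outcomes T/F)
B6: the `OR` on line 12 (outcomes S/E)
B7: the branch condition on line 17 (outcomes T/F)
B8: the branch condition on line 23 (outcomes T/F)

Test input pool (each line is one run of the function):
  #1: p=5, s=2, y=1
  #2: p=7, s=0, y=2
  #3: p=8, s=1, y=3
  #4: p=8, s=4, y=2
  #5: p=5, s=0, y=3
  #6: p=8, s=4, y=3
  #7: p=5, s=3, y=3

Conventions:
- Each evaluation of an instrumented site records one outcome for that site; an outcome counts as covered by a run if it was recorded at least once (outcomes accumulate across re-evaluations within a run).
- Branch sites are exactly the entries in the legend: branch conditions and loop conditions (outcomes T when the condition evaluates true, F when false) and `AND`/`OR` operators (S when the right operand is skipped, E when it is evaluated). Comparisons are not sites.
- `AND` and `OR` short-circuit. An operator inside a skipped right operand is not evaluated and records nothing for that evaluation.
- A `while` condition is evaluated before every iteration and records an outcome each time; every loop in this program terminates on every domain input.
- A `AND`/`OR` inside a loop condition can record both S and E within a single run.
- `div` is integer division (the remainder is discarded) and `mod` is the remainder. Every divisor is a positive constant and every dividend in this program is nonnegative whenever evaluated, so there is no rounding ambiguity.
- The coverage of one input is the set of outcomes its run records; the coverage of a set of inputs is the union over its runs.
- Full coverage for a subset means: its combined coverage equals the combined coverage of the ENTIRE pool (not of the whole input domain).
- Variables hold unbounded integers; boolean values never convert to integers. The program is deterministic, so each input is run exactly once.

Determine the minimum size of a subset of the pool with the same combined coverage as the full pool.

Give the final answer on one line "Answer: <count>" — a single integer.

input #1, p=5, s=2, y=1: events B2->E, B1->F, B4->S, B3->T, B6->E, B5->F, B7->T, B8->T; outcomes B1=F, B2=E, B3=T, B4=S, B5=F, B6=E, B7=T, B8=T
input #2, p=7, s=0, y=2: events B2->S, B1->F, B4->E, B3->T, B6->S, B5->T, B7->T, B8->F; outcomes B1=F, B2=S, B3=T, B4=E, B5=T, B6=S, B7=T, B8=F
input #3, p=8, s=1, y=3: events B2->E, B1->T, B2->S, B1->F, B4->E, B3->T, B6->E, B5->F, B7->T, B8->F; outcomes B1=T, B1=F, B2=S, B2=E, B3=T, B4=E, B5=F, B6=E, B7=T, B8=F
input #4, p=8, s=4, y=2: events B2->E, B1->F, B4->S, B3->T, B6->E, B5->F, B7->T, B8->F; outcomes B1=F, B2=E, B3=T, B4=S, B5=F, B6=E, B7=T, B8=F
input #5, p=5, s=0, y=3: events B2->S, B1->F, B4->E, B3->T, B6->S, B5->T, B7->T, B8->F; outcomes B1=F, B2=S, B3=T, B4=E, B5=T, B6=S, B7=T, B8=F
input #6, p=8, s=4, y=3: events B2->E, B1->T, B2->E, B1->T, B2->E, B1->T, B2->E, B1->T, B2->S, B1->F, B4->E, B3->F, B6->E, B5->F, ...; outcomes B1=T, B1=F, B2=S, B2=E, B3=F, B4=E, B5=F, B6=E, B7=T, B8=F
input #7, p=5, s=3, y=3: events B2->E, B1->T, B2->E, B1->T, B2->E, B1->T, B2->S, B1->F, B4->E, B3->F, B6->E, B5->F, B7->T, B8->F; outcomes B1=T, B1=F, B2=S, B2=E, B3=F, B4=E, B5=F, B6=E, B7=T, B8=F
union over all inputs: B1=T, B1=F, B2=S, B2=E, B3=T, B3=F, B4=S, B4=E, B5=T, B5=F, B6=S, B6=E, B7=T, B8=T, B8=F (15 outcomes)
size 1 is not enough: best union over all size-1 subsets is 10/15
size 2 is not enough: best union over all size-2 subsets is 13/15
size 3: inputs {1, 2, 6} cover all 15 outcomes, and no lexicographically smaller subset of this size does

Answer: 3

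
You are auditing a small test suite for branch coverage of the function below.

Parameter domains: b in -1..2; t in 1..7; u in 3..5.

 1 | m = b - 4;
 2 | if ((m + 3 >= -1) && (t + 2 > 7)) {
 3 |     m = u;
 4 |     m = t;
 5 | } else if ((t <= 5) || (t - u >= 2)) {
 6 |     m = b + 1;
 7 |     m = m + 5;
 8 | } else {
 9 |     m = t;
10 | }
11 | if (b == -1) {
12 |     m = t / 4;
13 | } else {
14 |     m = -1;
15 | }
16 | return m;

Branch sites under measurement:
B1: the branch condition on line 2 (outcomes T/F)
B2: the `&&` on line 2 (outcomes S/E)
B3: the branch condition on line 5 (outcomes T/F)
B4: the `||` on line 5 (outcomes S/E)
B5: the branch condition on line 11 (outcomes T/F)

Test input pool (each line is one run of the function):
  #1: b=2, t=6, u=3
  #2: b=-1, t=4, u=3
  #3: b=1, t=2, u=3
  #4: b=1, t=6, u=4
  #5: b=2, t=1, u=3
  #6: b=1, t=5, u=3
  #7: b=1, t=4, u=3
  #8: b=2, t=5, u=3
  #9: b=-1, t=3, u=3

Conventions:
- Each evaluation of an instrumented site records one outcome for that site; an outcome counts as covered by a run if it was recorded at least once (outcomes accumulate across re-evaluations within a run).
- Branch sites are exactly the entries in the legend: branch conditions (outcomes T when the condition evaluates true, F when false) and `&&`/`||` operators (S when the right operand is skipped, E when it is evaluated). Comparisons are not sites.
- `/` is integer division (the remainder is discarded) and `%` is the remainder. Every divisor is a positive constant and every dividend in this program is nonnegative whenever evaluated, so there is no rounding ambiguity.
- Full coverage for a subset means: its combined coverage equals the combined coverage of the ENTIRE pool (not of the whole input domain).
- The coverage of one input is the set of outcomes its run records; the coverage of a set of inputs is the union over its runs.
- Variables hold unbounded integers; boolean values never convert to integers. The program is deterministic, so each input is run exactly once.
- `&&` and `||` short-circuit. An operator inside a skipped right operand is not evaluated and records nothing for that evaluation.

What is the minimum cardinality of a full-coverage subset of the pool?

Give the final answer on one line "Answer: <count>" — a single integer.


#1 (b=2, t=6, u=3) -> B2->E, B1->T, B5->F; covered: B1=T, B2=E, B5=F
#2 (b=-1, t=4, u=3) -> B2->S, B1->F, B4->S, B3->T, B5->T; covered: B1=F, B2=S, B3=T, B4=S, B5=T
#3 (b=1, t=2, u=3) -> B2->E, B1->F, B4->S, B3->T, B5->F; covered: B1=F, B2=E, B3=T, B4=S, B5=F
#4 (b=1, t=6, u=4) -> B2->E, B1->T, B5->F; covered: B1=T, B2=E, B5=F
#5 (b=2, t=1, u=3) -> B2->E, B1->F, B4->S, B3->T, B5->F; covered: B1=F, B2=E, B3=T, B4=S, B5=F
#6 (b=1, t=5, u=3) -> B2->E, B1->F, B4->S, B3->T, B5->F; covered: B1=F, B2=E, B3=T, B4=S, B5=F
#7 (b=1, t=4, u=3) -> B2->E, B1->F, B4->S, B3->T, B5->F; covered: B1=F, B2=E, B3=T, B4=S, B5=F
#8 (b=2, t=5, u=3) -> B2->E, B1->F, B4->S, B3->T, B5->F; covered: B1=F, B2=E, B3=T, B4=S, B5=F
#9 (b=-1, t=3, u=3) -> B2->S, B1->F, B4->S, B3->T, B5->T; covered: B1=F, B2=S, B3=T, B4=S, B5=T
together the pool reaches 8 outcomes: B1=T, B1=F, B2=S, B2=E, B3=T, B4=S, B5=T, B5=F
checked all size-1 subsets: none covers 8 outcomes (max 5/8)
at size 2, {1, 2} reaches all 8 outcomes; every lexicographically earlier size-2 subset fails
Answer: 2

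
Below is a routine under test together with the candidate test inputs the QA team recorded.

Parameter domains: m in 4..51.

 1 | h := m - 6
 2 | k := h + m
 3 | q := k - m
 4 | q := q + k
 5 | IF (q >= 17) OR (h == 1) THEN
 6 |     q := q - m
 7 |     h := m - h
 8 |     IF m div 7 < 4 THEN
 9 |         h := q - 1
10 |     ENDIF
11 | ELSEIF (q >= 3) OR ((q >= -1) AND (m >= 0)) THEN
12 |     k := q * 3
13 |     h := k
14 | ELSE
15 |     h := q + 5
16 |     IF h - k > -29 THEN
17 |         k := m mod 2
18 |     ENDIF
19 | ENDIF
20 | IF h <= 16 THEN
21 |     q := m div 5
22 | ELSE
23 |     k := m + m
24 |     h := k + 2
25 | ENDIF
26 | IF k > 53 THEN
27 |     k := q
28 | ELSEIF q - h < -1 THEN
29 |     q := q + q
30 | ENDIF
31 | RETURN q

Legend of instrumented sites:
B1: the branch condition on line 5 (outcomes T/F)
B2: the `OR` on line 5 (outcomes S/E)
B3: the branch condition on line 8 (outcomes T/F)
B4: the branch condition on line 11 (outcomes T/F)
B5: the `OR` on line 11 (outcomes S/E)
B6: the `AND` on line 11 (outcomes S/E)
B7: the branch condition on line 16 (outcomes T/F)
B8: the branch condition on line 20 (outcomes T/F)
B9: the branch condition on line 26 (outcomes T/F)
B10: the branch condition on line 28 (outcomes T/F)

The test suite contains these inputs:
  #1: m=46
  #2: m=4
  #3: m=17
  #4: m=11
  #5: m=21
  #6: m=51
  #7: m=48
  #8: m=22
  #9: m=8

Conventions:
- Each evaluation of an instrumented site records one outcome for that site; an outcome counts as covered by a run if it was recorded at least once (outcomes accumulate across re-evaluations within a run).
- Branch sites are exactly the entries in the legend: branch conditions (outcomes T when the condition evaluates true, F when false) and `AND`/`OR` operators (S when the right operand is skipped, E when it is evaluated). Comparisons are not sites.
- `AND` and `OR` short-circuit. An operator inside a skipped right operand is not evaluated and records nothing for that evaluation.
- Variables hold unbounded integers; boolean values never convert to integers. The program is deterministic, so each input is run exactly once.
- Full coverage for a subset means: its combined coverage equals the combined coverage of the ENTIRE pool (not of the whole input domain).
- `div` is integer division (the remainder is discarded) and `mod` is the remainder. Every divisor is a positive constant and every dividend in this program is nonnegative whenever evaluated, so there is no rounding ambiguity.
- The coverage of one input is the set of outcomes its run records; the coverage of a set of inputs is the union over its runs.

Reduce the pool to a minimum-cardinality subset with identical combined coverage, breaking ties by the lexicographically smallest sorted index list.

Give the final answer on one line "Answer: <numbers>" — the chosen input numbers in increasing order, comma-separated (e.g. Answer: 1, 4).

input #1 (m=46): events B2->S, B1->T, B3->F, B8->T, B9->T; covers B1=T, B2=S, B3=F, B8=T, B9=T
input #2 (m=4): events B2->E, B1->F, B5->E, B6->E, B4->T, B8->T, B9->F, B10->F; covers B1=F, B2=E, B4=T, B5=E, B6=E, B8=T, B9=F, B10=F
input #3 (m=17): events B2->S, B1->T, B3->T, B8->F, B9->F, B10->T; covers B1=T, B2=S, B3=T, B8=F, B9=F, B10=T
input #4 (m=11): events B2->S, B1->T, B3->T, B8->T, B9->F, B10->T; covers B1=T, B2=S, B3=T, B8=T, B9=F, B10=T
input #5 (m=21): events B2->S, B1->T, B3->T, B8->F, B9->F, B10->T; covers B1=T, B2=S, B3=T, B8=F, B9=F, B10=T
input #6 (m=51): events B2->S, B1->T, B3->F, B8->T, B9->T; covers B1=T, B2=S, B3=F, B8=T, B9=T
input #7 (m=48): events B2->S, B1->T, B3->F, B8->T, B9->T; covers B1=T, B2=S, B3=F, B8=T, B9=T
input #8 (m=22): events B2->S, B1->T, B3->T, B8->F, B9->F, B10->T; covers B1=T, B2=S, B3=T, B8=F, B9=F, B10=T
input #9 (m=8): events B2->E, B1->F, B5->S, B4->T, B8->F, B9->F, B10->T; covers B1=F, B2=E, B4=T, B5=S, B8=F, B9=F, B10=T
union over all inputs: B1=T, B1=F, B2=S, B2=E, B3=T, B3=F, B4=T, B5=S, B5=E, B6=E, B8=T, B8=F, B9=T, B9=F, B10=T, B10=F (16 outcomes)
no size-1 subset reaches all 16 outcomes (best union: 8/16)
no size-2 subset reaches all 16 outcomes (best union: 13/16)
no size-3 subset reaches all 16 outcomes (best union: 15/16)
at size 4, {1, 2, 3, 9} reaches all 16 outcomes; every lexicographically earlier size-4 subset fails

Answer: 1, 2, 3, 9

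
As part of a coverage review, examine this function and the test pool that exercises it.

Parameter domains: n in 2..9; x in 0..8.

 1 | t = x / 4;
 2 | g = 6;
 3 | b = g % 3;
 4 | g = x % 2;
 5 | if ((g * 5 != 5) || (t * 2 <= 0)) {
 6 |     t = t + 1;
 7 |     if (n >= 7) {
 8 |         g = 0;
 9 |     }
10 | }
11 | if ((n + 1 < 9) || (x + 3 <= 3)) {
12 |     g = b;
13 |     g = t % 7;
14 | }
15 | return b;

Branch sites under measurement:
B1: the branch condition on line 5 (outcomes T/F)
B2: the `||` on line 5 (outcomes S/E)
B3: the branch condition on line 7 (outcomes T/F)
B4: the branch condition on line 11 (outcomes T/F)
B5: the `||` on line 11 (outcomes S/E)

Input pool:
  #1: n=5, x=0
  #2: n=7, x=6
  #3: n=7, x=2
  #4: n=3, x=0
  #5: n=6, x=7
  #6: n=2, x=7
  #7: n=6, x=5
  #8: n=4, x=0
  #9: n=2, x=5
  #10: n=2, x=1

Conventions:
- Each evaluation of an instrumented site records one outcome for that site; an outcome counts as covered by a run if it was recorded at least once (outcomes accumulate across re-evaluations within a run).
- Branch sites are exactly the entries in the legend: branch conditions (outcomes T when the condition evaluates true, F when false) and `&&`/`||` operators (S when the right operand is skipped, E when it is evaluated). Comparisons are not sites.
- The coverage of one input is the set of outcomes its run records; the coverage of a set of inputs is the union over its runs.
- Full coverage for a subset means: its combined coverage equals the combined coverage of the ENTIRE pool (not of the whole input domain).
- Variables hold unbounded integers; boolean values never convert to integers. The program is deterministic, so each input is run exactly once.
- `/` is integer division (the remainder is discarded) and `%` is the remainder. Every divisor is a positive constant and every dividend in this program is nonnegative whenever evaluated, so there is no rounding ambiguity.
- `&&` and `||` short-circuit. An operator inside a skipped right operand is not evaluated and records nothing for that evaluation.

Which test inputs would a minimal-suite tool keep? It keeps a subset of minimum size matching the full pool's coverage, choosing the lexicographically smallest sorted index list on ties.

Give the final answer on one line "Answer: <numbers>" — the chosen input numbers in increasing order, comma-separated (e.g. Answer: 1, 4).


run #1 (n=5, x=0) runs B2->S, B1->T, B3->F, B5->S, B4->T; records B1=T, B2=S, B3=F, B4=T, B5=S
run #2 (n=7, x=6) runs B2->S, B1->T, B3->T, B5->S, B4->T; records B1=T, B2=S, B3=T, B4=T, B5=S
run #3 (n=7, x=2) runs B2->S, B1->T, B3->T, B5->S, B4->T; records B1=T, B2=S, B3=T, B4=T, B5=S
run #4 (n=3, x=0) runs B2->S, B1->T, B3->F, B5->S, B4->T; records B1=T, B2=S, B3=F, B4=T, B5=S
run #5 (n=6, x=7) runs B2->E, B1->F, B5->S, B4->T; records B1=F, B2=E, B4=T, B5=S
run #6 (n=2, x=7) runs B2->E, B1->F, B5->S, B4->T; records B1=F, B2=E, B4=T, B5=S
run #7 (n=6, x=5) runs B2->E, B1->F, B5->S, B4->T; records B1=F, B2=E, B4=T, B5=S
run #8 (n=4, x=0) runs B2->S, B1->T, B3->F, B5->S, B4->T; records B1=T, B2=S, B3=F, B4=T, B5=S
run #9 (n=2, x=5) runs B2->E, B1->F, B5->S, B4->T; records B1=F, B2=E, B4=T, B5=S
run #10 (n=2, x=1) runs B2->E, B1->T, B3->F, B5->S, B4->T; records B1=T, B2=E, B3=F, B4=T, B5=S
together the pool reaches 8 outcomes: B1=T, B1=F, B2=S, B2=E, B3=T, B3=F, B4=T, B5=S
every size-1 subset falls short of the 8 outcomes (best: 5/8)
every size-2 subset falls short of the 8 outcomes (best: 7/8)
at size 3, {1, 2, 5} reaches all 8 outcomes; every lexicographically earlier size-3 subset fails
Answer: 1, 2, 5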